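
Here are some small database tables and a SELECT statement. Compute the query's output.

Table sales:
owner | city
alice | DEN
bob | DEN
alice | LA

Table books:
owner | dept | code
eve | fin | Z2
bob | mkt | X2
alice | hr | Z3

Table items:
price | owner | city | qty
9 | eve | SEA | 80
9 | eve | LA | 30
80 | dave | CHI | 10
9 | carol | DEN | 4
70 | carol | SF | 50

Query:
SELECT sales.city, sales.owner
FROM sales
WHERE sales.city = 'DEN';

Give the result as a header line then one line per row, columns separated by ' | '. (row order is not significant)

== RESULT ==
sales.city | sales.owner
DEN | alice
DEN | bob

Derivation:
After WHERE (2 rows):
sales.owner | sales.city
alice | DEN
bob | DEN
After SELECT (2 rows):
sales.city | sales.owner
DEN | alice
DEN | bob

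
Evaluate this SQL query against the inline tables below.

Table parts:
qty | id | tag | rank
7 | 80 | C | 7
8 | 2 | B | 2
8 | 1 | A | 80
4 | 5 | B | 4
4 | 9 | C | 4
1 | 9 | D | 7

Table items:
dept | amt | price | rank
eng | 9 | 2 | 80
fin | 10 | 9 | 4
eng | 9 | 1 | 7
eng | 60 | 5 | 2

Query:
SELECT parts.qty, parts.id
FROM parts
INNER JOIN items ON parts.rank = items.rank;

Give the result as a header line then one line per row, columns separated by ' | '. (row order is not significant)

== RESULT ==
parts.qty | parts.id
7 | 80
8 | 2
8 | 1
4 | 5
4 | 9
1 | 9

Derivation:
After JOIN items (6 rows):
parts.qty | parts.id | parts.tag | parts.rank | items.dept | items.amt | items.price | items.rank
7 | 80 | C | 7 | eng | 9 | 1 | 7
8 | 2 | B | 2 | eng | 60 | 5 | 2
8 | 1 | A | 80 | eng | 9 | 2 | 80
4 | 5 | B | 4 | fin | 10 | 9 | 4
4 | 9 | C | 4 | fin | 10 | 9 | 4
1 | 9 | D | 7 | eng | 9 | 1 | 7
After SELECT (6 rows):
parts.qty | parts.id
7 | 80
8 | 2
8 | 1
4 | 5
4 | 9
1 | 9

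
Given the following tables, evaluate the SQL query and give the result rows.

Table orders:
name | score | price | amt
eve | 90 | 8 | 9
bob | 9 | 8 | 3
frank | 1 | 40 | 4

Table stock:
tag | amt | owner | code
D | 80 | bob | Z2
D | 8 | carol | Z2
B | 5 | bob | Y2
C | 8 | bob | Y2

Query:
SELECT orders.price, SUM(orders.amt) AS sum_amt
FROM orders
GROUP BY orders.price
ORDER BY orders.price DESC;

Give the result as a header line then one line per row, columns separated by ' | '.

== RESULT ==
orders.price | sum_amt
40 | 4
8 | 12

Derivation:
After GROUP BY (2 rows):
orders.price | sum_amt
8 | 12
40 | 4
After ORDER BY (2 rows):
orders.price | sum_amt
40 | 4
8 | 12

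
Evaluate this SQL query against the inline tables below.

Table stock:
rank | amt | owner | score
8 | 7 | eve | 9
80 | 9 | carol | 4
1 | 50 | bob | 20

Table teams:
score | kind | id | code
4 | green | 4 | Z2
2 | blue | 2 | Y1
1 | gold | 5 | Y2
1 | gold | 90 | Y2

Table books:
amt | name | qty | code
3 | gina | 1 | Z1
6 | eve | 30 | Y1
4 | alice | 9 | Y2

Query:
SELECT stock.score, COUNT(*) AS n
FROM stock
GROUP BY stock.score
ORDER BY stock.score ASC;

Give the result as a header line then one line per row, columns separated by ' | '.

After GROUP BY (3 rows):
stock.score | n
9 | 1
4 | 1
20 | 1
After ORDER BY (3 rows):
stock.score | n
4 | 1
9 | 1
20 | 1

== RESULT ==
stock.score | n
4 | 1
9 | 1
20 | 1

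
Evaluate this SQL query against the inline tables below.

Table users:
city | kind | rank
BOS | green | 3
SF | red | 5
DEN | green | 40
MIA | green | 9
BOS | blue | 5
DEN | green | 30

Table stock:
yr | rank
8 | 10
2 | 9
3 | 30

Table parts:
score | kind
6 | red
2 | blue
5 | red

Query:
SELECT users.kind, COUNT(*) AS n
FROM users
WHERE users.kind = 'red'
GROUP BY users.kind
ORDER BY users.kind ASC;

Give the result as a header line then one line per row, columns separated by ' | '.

After WHERE (1 rows):
users.city | users.kind | users.rank
SF | red | 5
After GROUP BY (1 rows):
users.kind | n
red | 1
After ORDER BY (1 rows):
users.kind | n
red | 1

== RESULT ==
users.kind | n
red | 1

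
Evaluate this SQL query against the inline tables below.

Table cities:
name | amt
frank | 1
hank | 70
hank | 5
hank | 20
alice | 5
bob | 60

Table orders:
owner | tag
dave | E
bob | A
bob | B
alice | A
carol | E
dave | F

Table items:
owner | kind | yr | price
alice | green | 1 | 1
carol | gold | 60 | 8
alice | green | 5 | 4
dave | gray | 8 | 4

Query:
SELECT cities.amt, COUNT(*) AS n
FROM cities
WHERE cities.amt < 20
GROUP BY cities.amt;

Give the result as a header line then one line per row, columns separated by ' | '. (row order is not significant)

== RESULT ==
cities.amt | n
1 | 1
5 | 2

Derivation:
After WHERE (3 rows):
cities.name | cities.amt
frank | 1
hank | 5
alice | 5
After GROUP BY (2 rows):
cities.amt | n
1 | 1
5 | 2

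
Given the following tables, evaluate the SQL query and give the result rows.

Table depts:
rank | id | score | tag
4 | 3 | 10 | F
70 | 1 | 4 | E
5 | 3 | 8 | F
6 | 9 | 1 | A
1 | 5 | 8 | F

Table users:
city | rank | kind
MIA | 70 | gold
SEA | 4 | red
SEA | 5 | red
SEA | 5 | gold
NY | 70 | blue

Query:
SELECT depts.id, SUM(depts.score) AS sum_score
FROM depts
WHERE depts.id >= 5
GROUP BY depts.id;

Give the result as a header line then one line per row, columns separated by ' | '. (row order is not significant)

After WHERE (2 rows):
depts.rank | depts.id | depts.score | depts.tag
6 | 9 | 1 | A
1 | 5 | 8 | F
After GROUP BY (2 rows):
depts.id | sum_score
9 | 1
5 | 8

== RESULT ==
depts.id | sum_score
9 | 1
5 | 8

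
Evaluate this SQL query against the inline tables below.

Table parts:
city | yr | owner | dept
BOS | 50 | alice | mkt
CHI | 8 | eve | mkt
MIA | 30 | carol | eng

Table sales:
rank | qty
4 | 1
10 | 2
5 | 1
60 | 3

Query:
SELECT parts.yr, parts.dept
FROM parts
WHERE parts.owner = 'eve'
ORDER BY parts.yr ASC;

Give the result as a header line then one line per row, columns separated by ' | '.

After WHERE (1 rows):
parts.city | parts.yr | parts.owner | parts.dept
CHI | 8 | eve | mkt
After SELECT (1 rows):
parts.yr | parts.dept
8 | mkt
After ORDER BY (1 rows):
parts.yr | parts.dept
8 | mkt

== RESULT ==
parts.yr | parts.dept
8 | mkt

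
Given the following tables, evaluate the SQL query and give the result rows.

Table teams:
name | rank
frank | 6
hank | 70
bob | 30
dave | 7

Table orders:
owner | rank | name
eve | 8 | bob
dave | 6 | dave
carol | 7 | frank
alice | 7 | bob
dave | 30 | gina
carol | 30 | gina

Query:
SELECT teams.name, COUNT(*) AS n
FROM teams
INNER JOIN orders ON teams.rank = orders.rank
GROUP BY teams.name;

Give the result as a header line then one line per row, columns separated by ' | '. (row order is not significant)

== RESULT ==
teams.name | n
frank | 1
bob | 2
dave | 2

Derivation:
After JOIN orders (5 rows):
teams.name | teams.rank | orders.owner | orders.rank | orders.name
frank | 6 | dave | 6 | dave
bob | 30 | dave | 30 | gina
bob | 30 | carol | 30 | gina
dave | 7 | carol | 7 | frank
dave | 7 | alice | 7 | bob
After GROUP BY (3 rows):
teams.name | n
frank | 1
bob | 2
dave | 2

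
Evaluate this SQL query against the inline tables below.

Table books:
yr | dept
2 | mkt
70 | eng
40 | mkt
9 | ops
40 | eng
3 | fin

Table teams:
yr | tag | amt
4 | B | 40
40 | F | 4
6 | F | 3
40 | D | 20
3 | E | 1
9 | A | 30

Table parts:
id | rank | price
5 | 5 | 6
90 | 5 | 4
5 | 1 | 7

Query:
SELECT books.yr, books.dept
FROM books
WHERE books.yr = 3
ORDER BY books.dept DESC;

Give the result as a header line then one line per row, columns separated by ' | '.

After WHERE (1 rows):
books.yr | books.dept
3 | fin
After SELECT (1 rows):
books.yr | books.dept
3 | fin
After ORDER BY (1 rows):
books.yr | books.dept
3 | fin

== RESULT ==
books.yr | books.dept
3 | fin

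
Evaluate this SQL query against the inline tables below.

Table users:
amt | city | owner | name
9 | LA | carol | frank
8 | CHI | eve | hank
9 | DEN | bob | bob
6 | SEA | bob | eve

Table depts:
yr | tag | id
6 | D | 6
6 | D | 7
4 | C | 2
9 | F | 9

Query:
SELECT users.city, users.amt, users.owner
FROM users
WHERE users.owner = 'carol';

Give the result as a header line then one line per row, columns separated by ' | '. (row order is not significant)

After WHERE (1 rows):
users.amt | users.city | users.owner | users.name
9 | LA | carol | frank
After SELECT (1 rows):
users.city | users.amt | users.owner
LA | 9 | carol

== RESULT ==
users.city | users.amt | users.owner
LA | 9 | carol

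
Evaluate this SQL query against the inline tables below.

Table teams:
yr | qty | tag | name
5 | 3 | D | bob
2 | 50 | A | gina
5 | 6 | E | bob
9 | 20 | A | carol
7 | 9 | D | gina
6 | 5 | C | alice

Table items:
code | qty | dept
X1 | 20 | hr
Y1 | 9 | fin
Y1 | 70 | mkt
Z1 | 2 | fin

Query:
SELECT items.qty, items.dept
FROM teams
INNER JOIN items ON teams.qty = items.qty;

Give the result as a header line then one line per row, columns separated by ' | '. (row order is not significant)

After JOIN items (2 rows):
teams.yr | teams.qty | teams.tag | teams.name | items.code | items.qty | items.dept
9 | 20 | A | carol | X1 | 20 | hr
7 | 9 | D | gina | Y1 | 9 | fin
After SELECT (2 rows):
items.qty | items.dept
20 | hr
9 | fin

== RESULT ==
items.qty | items.dept
20 | hr
9 | fin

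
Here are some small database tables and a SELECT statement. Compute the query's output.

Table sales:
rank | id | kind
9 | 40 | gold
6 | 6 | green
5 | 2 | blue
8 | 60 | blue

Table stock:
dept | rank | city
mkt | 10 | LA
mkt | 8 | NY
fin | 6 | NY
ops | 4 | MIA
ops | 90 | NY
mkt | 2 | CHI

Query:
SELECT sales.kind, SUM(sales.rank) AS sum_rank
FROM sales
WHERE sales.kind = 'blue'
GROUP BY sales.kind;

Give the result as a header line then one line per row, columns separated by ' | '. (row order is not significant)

== RESULT ==
sales.kind | sum_rank
blue | 13

Derivation:
After WHERE (2 rows):
sales.rank | sales.id | sales.kind
5 | 2 | blue
8 | 60 | blue
After GROUP BY (1 rows):
sales.kind | sum_rank
blue | 13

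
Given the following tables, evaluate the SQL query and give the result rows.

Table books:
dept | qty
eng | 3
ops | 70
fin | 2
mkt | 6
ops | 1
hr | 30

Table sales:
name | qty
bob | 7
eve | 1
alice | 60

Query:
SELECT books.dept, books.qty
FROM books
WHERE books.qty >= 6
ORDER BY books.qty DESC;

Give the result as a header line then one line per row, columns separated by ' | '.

After WHERE (3 rows):
books.dept | books.qty
ops | 70
mkt | 6
hr | 30
After SELECT (3 rows):
books.dept | books.qty
ops | 70
mkt | 6
hr | 30
After ORDER BY (3 rows):
books.dept | books.qty
ops | 70
hr | 30
mkt | 6

== RESULT ==
books.dept | books.qty
ops | 70
hr | 30
mkt | 6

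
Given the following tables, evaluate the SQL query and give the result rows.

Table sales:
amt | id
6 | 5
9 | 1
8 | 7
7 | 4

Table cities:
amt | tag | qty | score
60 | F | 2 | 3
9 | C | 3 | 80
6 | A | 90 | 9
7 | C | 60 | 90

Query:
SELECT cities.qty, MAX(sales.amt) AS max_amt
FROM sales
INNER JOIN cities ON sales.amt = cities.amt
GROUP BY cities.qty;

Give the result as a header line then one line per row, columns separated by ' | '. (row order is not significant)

After JOIN cities (3 rows):
sales.amt | sales.id | cities.amt | cities.tag | cities.qty | cities.score
6 | 5 | 6 | A | 90 | 9
9 | 1 | 9 | C | 3 | 80
7 | 4 | 7 | C | 60 | 90
After GROUP BY (3 rows):
cities.qty | max_amt
90 | 6
3 | 9
60 | 7

== RESULT ==
cities.qty | max_amt
90 | 6
3 | 9
60 | 7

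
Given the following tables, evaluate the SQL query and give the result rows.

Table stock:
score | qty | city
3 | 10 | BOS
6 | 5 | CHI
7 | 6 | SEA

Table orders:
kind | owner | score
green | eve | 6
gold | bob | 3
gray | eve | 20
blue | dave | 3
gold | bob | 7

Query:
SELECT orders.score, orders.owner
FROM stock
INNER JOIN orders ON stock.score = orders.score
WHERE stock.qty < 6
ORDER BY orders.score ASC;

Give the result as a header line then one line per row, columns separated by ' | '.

== RESULT ==
orders.score | orders.owner
6 | eve

Derivation:
After JOIN orders (4 rows):
stock.score | stock.qty | stock.city | orders.kind | orders.owner | orders.score
3 | 10 | BOS | gold | bob | 3
3 | 10 | BOS | blue | dave | 3
6 | 5 | CHI | green | eve | 6
7 | 6 | SEA | gold | bob | 7
After WHERE (1 rows):
stock.score | stock.qty | stock.city | orders.kind | orders.owner | orders.score
6 | 5 | CHI | green | eve | 6
After SELECT (1 rows):
orders.score | orders.owner
6 | eve
After ORDER BY (1 rows):
orders.score | orders.owner
6 | eve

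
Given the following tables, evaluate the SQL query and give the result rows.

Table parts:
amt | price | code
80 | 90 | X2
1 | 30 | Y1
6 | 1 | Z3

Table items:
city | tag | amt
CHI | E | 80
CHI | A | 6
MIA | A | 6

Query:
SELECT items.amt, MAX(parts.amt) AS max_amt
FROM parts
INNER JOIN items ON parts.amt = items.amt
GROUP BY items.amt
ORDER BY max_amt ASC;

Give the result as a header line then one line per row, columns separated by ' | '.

== RESULT ==
items.amt | max_amt
6 | 6
80 | 80

Derivation:
After JOIN items (3 rows):
parts.amt | parts.price | parts.code | items.city | items.tag | items.amt
80 | 90 | X2 | CHI | E | 80
6 | 1 | Z3 | CHI | A | 6
6 | 1 | Z3 | MIA | A | 6
After GROUP BY (2 rows):
items.amt | max_amt
80 | 80
6 | 6
After ORDER BY (2 rows):
items.amt | max_amt
6 | 6
80 | 80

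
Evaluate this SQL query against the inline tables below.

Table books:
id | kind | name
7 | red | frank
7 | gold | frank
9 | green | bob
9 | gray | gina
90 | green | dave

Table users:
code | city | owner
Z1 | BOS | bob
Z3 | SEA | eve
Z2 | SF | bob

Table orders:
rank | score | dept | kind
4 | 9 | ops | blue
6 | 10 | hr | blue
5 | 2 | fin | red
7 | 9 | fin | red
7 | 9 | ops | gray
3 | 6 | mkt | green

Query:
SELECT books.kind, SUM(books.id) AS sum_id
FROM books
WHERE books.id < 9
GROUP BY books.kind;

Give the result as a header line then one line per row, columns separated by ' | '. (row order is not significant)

After WHERE (2 rows):
books.id | books.kind | books.name
7 | red | frank
7 | gold | frank
After GROUP BY (2 rows):
books.kind | sum_id
red | 7
gold | 7

== RESULT ==
books.kind | sum_id
red | 7
gold | 7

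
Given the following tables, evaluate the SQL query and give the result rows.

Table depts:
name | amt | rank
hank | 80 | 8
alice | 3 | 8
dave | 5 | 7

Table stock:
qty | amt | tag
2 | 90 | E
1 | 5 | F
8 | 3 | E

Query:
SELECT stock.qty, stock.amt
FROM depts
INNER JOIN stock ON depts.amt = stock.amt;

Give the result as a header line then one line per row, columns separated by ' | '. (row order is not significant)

After JOIN stock (2 rows):
depts.name | depts.amt | depts.rank | stock.qty | stock.amt | stock.tag
alice | 3 | 8 | 8 | 3 | E
dave | 5 | 7 | 1 | 5 | F
After SELECT (2 rows):
stock.qty | stock.amt
8 | 3
1 | 5

== RESULT ==
stock.qty | stock.amt
8 | 3
1 | 5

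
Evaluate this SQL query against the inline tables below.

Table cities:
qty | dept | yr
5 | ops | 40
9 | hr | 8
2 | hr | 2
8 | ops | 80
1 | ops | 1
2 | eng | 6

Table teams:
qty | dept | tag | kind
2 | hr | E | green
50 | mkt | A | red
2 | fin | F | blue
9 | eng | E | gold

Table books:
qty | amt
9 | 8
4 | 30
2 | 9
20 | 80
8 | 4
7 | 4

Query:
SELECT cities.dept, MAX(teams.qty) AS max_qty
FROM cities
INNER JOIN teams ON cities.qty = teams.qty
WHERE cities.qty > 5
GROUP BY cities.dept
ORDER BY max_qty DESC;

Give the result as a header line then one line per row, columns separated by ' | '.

== RESULT ==
cities.dept | max_qty
hr | 9

Derivation:
After JOIN teams (5 rows):
cities.qty | cities.dept | cities.yr | teams.qty | teams.dept | teams.tag | teams.kind
9 | hr | 8 | 9 | eng | E | gold
2 | hr | 2 | 2 | hr | E | green
2 | hr | 2 | 2 | fin | F | blue
2 | eng | 6 | 2 | hr | E | green
2 | eng | 6 | 2 | fin | F | blue
After WHERE (1 rows):
cities.qty | cities.dept | cities.yr | teams.qty | teams.dept | teams.tag | teams.kind
9 | hr | 8 | 9 | eng | E | gold
After GROUP BY (1 rows):
cities.dept | max_qty
hr | 9
After ORDER BY (1 rows):
cities.dept | max_qty
hr | 9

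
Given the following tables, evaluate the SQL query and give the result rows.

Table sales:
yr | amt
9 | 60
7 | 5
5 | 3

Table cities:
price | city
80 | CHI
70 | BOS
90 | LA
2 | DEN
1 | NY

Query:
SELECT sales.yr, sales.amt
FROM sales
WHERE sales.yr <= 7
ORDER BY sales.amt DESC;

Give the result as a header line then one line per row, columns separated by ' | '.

== RESULT ==
sales.yr | sales.amt
7 | 5
5 | 3

Derivation:
After WHERE (2 rows):
sales.yr | sales.amt
7 | 5
5 | 3
After SELECT (2 rows):
sales.yr | sales.amt
7 | 5
5 | 3
After ORDER BY (2 rows):
sales.yr | sales.amt
7 | 5
5 | 3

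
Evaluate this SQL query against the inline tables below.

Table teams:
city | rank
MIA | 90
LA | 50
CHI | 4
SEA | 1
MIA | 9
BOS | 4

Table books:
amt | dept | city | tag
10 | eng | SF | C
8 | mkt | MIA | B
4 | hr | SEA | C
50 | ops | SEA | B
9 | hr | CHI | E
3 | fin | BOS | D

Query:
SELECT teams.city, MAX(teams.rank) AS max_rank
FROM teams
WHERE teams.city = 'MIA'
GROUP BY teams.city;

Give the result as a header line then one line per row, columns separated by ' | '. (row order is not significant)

After WHERE (2 rows):
teams.city | teams.rank
MIA | 90
MIA | 9
After GROUP BY (1 rows):
teams.city | max_rank
MIA | 90

== RESULT ==
teams.city | max_rank
MIA | 90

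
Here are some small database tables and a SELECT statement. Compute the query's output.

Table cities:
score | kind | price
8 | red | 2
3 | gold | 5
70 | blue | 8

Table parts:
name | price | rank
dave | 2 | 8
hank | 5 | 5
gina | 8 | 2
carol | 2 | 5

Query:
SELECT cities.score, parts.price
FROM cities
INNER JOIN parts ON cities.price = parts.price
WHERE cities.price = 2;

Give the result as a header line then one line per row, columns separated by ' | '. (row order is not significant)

== RESULT ==
cities.score | parts.price
8 | 2
8 | 2

Derivation:
After JOIN parts (4 rows):
cities.score | cities.kind | cities.price | parts.name | parts.price | parts.rank
8 | red | 2 | dave | 2 | 8
8 | red | 2 | carol | 2 | 5
3 | gold | 5 | hank | 5 | 5
70 | blue | 8 | gina | 8 | 2
After WHERE (2 rows):
cities.score | cities.kind | cities.price | parts.name | parts.price | parts.rank
8 | red | 2 | dave | 2 | 8
8 | red | 2 | carol | 2 | 5
After SELECT (2 rows):
cities.score | parts.price
8 | 2
8 | 2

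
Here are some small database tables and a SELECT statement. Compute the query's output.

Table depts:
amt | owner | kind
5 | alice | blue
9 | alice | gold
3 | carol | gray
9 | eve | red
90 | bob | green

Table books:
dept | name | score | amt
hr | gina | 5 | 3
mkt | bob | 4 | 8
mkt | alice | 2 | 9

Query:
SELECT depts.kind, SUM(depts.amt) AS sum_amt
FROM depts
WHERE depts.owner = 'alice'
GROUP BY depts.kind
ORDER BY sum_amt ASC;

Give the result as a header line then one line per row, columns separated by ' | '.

After WHERE (2 rows):
depts.amt | depts.owner | depts.kind
5 | alice | blue
9 | alice | gold
After GROUP BY (2 rows):
depts.kind | sum_amt
blue | 5
gold | 9
After ORDER BY (2 rows):
depts.kind | sum_amt
blue | 5
gold | 9

== RESULT ==
depts.kind | sum_amt
blue | 5
gold | 9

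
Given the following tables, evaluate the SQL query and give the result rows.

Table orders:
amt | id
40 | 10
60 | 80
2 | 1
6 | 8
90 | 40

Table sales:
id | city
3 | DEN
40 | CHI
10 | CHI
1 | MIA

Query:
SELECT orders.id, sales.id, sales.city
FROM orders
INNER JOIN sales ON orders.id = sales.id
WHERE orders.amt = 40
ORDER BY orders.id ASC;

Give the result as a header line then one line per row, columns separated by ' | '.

After JOIN sales (3 rows):
orders.amt | orders.id | sales.id | sales.city
40 | 10 | 10 | CHI
2 | 1 | 1 | MIA
90 | 40 | 40 | CHI
After WHERE (1 rows):
orders.amt | orders.id | sales.id | sales.city
40 | 10 | 10 | CHI
After SELECT (1 rows):
orders.id | sales.id | sales.city
10 | 10 | CHI
After ORDER BY (1 rows):
orders.id | sales.id | sales.city
10 | 10 | CHI

== RESULT ==
orders.id | sales.id | sales.city
10 | 10 | CHI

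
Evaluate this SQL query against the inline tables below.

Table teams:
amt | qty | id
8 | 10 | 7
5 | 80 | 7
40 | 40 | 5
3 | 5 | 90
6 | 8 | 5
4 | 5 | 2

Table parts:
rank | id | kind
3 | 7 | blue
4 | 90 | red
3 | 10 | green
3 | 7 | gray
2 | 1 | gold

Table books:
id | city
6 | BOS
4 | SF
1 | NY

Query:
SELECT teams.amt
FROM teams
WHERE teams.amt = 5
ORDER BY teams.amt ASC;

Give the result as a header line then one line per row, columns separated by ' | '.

After WHERE (1 rows):
teams.amt | teams.qty | teams.id
5 | 80 | 7
After SELECT (1 rows):
teams.amt
5
After ORDER BY (1 rows):
teams.amt
5

== RESULT ==
teams.amt
5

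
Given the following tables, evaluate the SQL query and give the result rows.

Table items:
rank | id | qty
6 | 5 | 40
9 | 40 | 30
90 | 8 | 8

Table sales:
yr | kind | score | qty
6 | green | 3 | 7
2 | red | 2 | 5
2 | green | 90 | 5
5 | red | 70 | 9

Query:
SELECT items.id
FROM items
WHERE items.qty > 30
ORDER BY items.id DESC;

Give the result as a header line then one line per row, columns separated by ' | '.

== RESULT ==
items.id
5

Derivation:
After WHERE (1 rows):
items.rank | items.id | items.qty
6 | 5 | 40
After SELECT (1 rows):
items.id
5
After ORDER BY (1 rows):
items.id
5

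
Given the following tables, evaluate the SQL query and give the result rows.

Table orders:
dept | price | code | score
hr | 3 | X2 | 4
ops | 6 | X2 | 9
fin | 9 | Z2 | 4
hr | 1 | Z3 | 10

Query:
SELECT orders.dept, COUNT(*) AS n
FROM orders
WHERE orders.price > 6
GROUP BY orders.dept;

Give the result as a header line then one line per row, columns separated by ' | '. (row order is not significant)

== RESULT ==
orders.dept | n
fin | 1

Derivation:
After WHERE (1 rows):
orders.dept | orders.price | orders.code | orders.score
fin | 9 | Z2 | 4
After GROUP BY (1 rows):
orders.dept | n
fin | 1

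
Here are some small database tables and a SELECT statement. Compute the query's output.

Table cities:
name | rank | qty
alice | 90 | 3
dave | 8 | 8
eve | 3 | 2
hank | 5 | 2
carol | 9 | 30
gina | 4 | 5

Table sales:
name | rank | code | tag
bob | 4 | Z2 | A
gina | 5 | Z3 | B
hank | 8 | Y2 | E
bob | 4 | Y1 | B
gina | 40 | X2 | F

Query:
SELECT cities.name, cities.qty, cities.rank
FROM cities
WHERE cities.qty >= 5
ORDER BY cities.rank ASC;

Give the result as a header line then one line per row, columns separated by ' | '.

After WHERE (3 rows):
cities.name | cities.rank | cities.qty
dave | 8 | 8
carol | 9 | 30
gina | 4 | 5
After SELECT (3 rows):
cities.name | cities.qty | cities.rank
dave | 8 | 8
carol | 30 | 9
gina | 5 | 4
After ORDER BY (3 rows):
cities.name | cities.qty | cities.rank
gina | 5 | 4
dave | 8 | 8
carol | 30 | 9

== RESULT ==
cities.name | cities.qty | cities.rank
gina | 5 | 4
dave | 8 | 8
carol | 30 | 9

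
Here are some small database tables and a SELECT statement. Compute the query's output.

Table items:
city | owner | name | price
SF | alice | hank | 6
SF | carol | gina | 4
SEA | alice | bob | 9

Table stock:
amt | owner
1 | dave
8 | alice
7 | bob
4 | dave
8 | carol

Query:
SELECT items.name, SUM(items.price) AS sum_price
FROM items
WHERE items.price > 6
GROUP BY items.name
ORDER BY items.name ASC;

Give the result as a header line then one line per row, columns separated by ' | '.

== RESULT ==
items.name | sum_price
bob | 9

Derivation:
After WHERE (1 rows):
items.city | items.owner | items.name | items.price
SEA | alice | bob | 9
After GROUP BY (1 rows):
items.name | sum_price
bob | 9
After ORDER BY (1 rows):
items.name | sum_price
bob | 9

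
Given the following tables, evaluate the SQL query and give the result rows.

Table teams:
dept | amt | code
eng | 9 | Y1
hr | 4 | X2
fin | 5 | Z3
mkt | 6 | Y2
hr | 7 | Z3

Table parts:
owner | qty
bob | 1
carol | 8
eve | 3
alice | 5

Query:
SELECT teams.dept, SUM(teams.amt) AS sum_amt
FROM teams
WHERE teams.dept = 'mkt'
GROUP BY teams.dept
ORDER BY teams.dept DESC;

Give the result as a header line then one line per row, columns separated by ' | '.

After WHERE (1 rows):
teams.dept | teams.amt | teams.code
mkt | 6 | Y2
After GROUP BY (1 rows):
teams.dept | sum_amt
mkt | 6
After ORDER BY (1 rows):
teams.dept | sum_amt
mkt | 6

== RESULT ==
teams.dept | sum_amt
mkt | 6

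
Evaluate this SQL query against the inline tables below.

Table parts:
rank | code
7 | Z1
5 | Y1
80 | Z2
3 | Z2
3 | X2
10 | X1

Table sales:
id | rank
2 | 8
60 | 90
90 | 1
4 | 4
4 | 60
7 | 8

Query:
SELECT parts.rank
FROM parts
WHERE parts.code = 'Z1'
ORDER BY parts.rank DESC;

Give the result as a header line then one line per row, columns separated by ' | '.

== RESULT ==
parts.rank
7

Derivation:
After WHERE (1 rows):
parts.rank | parts.code
7 | Z1
After SELECT (1 rows):
parts.rank
7
After ORDER BY (1 rows):
parts.rank
7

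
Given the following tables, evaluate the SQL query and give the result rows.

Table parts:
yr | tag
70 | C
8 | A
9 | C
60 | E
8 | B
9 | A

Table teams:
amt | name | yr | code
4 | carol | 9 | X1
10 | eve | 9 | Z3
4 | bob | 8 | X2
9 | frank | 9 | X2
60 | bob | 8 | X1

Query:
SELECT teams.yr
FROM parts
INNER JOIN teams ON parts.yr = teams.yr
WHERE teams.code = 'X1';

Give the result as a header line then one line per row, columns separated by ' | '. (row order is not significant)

After JOIN teams (10 rows):
parts.yr | parts.tag | teams.amt | teams.name | teams.yr | teams.code
8 | A | 4 | bob | 8 | X2
8 | A | 60 | bob | 8 | X1
9 | C | 4 | carol | 9 | X1
9 | C | 10 | eve | 9 | Z3
9 | C | 9 | frank | 9 | X2
8 | B | 4 | bob | 8 | X2
8 | B | 60 | bob | 8 | X1
9 | A | 4 | carol | 9 | X1
9 | A | 10 | eve | 9 | Z3
9 | A | 9 | frank | 9 | X2
After WHERE (4 rows):
parts.yr | parts.tag | teams.amt | teams.name | teams.yr | teams.code
8 | A | 60 | bob | 8 | X1
9 | C | 4 | carol | 9 | X1
8 | B | 60 | bob | 8 | X1
9 | A | 4 | carol | 9 | X1
After SELECT (4 rows):
teams.yr
8
9
8
9

== RESULT ==
teams.yr
8
9
8
9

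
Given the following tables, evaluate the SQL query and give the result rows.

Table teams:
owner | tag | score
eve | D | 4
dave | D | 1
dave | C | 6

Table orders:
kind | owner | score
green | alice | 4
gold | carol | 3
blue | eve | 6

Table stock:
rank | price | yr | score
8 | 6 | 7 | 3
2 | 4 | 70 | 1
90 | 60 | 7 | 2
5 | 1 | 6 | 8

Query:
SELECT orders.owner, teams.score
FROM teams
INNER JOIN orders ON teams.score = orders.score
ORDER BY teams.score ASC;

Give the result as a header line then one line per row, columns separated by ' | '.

== RESULT ==
orders.owner | teams.score
alice | 4
eve | 6

Derivation:
After JOIN orders (2 rows):
teams.owner | teams.tag | teams.score | orders.kind | orders.owner | orders.score
eve | D | 4 | green | alice | 4
dave | C | 6 | blue | eve | 6
After SELECT (2 rows):
orders.owner | teams.score
alice | 4
eve | 6
After ORDER BY (2 rows):
orders.owner | teams.score
alice | 4
eve | 6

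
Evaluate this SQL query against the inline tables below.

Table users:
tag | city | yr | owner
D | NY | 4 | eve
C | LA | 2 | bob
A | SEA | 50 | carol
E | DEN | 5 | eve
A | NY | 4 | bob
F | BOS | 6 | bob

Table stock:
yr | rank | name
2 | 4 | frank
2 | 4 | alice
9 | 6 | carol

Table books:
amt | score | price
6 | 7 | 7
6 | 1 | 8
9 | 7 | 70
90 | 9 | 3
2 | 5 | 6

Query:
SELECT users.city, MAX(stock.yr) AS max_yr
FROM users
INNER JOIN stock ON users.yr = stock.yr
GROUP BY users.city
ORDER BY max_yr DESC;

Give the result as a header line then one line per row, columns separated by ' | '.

== RESULT ==
users.city | max_yr
LA | 2

Derivation:
After JOIN stock (2 rows):
users.tag | users.city | users.yr | users.owner | stock.yr | stock.rank | stock.name
C | LA | 2 | bob | 2 | 4 | frank
C | LA | 2 | bob | 2 | 4 | alice
After GROUP BY (1 rows):
users.city | max_yr
LA | 2
After ORDER BY (1 rows):
users.city | max_yr
LA | 2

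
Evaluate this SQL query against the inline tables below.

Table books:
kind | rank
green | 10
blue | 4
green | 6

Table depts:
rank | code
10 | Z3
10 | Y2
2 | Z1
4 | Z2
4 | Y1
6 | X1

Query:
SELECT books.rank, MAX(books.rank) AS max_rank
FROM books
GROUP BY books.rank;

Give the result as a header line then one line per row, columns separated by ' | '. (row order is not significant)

After GROUP BY (3 rows):
books.rank | max_rank
10 | 10
4 | 4
6 | 6

== RESULT ==
books.rank | max_rank
10 | 10
4 | 4
6 | 6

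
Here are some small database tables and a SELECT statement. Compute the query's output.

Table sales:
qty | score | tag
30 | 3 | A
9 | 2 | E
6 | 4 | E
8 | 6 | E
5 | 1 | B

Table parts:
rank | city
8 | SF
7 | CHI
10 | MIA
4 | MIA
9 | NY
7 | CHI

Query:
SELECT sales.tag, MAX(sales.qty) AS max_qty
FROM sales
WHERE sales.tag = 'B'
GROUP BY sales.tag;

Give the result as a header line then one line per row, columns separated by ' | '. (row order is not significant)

== RESULT ==
sales.tag | max_qty
B | 5

Derivation:
After WHERE (1 rows):
sales.qty | sales.score | sales.tag
5 | 1 | B
After GROUP BY (1 rows):
sales.tag | max_qty
B | 5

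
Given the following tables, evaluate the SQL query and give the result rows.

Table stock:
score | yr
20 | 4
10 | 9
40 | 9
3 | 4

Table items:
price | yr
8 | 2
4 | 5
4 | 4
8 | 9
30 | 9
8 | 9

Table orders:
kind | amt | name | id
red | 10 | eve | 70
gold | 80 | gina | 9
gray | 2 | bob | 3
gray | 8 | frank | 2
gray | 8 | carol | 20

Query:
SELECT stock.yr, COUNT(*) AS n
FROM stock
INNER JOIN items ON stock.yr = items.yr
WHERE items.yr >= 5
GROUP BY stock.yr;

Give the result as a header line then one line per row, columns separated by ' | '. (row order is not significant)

After JOIN items (8 rows):
stock.score | stock.yr | items.price | items.yr
20 | 4 | 4 | 4
10 | 9 | 8 | 9
10 | 9 | 30 | 9
10 | 9 | 8 | 9
40 | 9 | 8 | 9
40 | 9 | 30 | 9
40 | 9 | 8 | 9
3 | 4 | 4 | 4
After WHERE (6 rows):
stock.score | stock.yr | items.price | items.yr
10 | 9 | 8 | 9
10 | 9 | 30 | 9
10 | 9 | 8 | 9
40 | 9 | 8 | 9
40 | 9 | 30 | 9
40 | 9 | 8 | 9
After GROUP BY (1 rows):
stock.yr | n
9 | 6

== RESULT ==
stock.yr | n
9 | 6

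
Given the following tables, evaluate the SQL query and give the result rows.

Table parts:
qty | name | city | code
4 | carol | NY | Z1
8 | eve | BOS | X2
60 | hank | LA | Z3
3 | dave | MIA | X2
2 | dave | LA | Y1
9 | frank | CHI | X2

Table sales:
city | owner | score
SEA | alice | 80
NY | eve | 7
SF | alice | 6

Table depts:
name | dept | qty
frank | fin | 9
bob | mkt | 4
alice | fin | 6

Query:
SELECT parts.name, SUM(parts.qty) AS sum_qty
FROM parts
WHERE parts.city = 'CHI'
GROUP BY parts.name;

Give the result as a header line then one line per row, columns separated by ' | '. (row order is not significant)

After WHERE (1 rows):
parts.qty | parts.name | parts.city | parts.code
9 | frank | CHI | X2
After GROUP BY (1 rows):
parts.name | sum_qty
frank | 9

== RESULT ==
parts.name | sum_qty
frank | 9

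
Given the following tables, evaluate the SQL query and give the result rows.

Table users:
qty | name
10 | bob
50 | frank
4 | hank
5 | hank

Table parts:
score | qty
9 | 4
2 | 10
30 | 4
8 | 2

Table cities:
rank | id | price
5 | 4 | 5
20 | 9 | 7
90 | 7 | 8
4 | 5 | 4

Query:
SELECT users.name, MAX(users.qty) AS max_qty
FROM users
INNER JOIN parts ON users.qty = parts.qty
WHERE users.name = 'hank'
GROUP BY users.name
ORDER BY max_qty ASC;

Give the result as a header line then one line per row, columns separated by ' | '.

== RESULT ==
users.name | max_qty
hank | 4

Derivation:
After JOIN parts (3 rows):
users.qty | users.name | parts.score | parts.qty
10 | bob | 2 | 10
4 | hank | 9 | 4
4 | hank | 30 | 4
After WHERE (2 rows):
users.qty | users.name | parts.score | parts.qty
4 | hank | 9 | 4
4 | hank | 30 | 4
After GROUP BY (1 rows):
users.name | max_qty
hank | 4
After ORDER BY (1 rows):
users.name | max_qty
hank | 4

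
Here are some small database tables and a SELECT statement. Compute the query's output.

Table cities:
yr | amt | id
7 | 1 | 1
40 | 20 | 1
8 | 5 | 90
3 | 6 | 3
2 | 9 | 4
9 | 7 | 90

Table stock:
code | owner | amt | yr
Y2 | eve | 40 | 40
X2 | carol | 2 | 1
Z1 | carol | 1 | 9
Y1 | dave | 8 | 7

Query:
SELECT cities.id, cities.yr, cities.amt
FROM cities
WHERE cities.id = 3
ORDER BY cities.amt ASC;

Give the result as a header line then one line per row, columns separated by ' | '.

== RESULT ==
cities.id | cities.yr | cities.amt
3 | 3 | 6

Derivation:
After WHERE (1 rows):
cities.yr | cities.amt | cities.id
3 | 6 | 3
After SELECT (1 rows):
cities.id | cities.yr | cities.amt
3 | 3 | 6
After ORDER BY (1 rows):
cities.id | cities.yr | cities.amt
3 | 3 | 6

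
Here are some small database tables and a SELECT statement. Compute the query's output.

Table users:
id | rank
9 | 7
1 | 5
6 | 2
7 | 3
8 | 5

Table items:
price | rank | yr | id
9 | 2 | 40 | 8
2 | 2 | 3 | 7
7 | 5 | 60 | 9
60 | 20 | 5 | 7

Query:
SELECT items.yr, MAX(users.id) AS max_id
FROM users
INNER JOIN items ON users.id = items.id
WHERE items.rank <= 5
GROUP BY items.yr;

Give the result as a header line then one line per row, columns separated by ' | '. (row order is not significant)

After JOIN items (4 rows):
users.id | users.rank | items.price | items.rank | items.yr | items.id
9 | 7 | 7 | 5 | 60 | 9
7 | 3 | 2 | 2 | 3 | 7
7 | 3 | 60 | 20 | 5 | 7
8 | 5 | 9 | 2 | 40 | 8
After WHERE (3 rows):
users.id | users.rank | items.price | items.rank | items.yr | items.id
9 | 7 | 7 | 5 | 60 | 9
7 | 3 | 2 | 2 | 3 | 7
8 | 5 | 9 | 2 | 40 | 8
After GROUP BY (3 rows):
items.yr | max_id
60 | 9
3 | 7
40 | 8

== RESULT ==
items.yr | max_id
60 | 9
3 | 7
40 | 8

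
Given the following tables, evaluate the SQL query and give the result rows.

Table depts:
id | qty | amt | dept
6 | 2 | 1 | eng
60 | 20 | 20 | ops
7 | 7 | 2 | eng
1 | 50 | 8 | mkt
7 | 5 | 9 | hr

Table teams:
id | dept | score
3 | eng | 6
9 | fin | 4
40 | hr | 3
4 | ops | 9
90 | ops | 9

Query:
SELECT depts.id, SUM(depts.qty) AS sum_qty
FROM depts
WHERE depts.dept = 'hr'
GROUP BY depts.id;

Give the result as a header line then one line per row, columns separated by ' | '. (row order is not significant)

After WHERE (1 rows):
depts.id | depts.qty | depts.amt | depts.dept
7 | 5 | 9 | hr
After GROUP BY (1 rows):
depts.id | sum_qty
7 | 5

== RESULT ==
depts.id | sum_qty
7 | 5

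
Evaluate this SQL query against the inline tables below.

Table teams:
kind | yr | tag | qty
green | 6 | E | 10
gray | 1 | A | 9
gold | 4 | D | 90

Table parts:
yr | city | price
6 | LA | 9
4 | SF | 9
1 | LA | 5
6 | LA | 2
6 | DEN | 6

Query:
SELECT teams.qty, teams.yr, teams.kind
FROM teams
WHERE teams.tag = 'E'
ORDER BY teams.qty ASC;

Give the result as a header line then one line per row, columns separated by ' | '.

After WHERE (1 rows):
teams.kind | teams.yr | teams.tag | teams.qty
green | 6 | E | 10
After SELECT (1 rows):
teams.qty | teams.yr | teams.kind
10 | 6 | green
After ORDER BY (1 rows):
teams.qty | teams.yr | teams.kind
10 | 6 | green

== RESULT ==
teams.qty | teams.yr | teams.kind
10 | 6 | green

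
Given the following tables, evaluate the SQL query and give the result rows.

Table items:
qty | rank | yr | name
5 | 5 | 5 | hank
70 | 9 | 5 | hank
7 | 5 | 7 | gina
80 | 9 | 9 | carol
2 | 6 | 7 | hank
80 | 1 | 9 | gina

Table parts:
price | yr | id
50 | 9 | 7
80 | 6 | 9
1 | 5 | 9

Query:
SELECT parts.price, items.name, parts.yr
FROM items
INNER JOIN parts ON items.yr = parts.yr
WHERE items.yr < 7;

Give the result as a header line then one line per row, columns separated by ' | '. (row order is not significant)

== RESULT ==
parts.price | items.name | parts.yr
1 | hank | 5
1 | hank | 5

Derivation:
After JOIN parts (4 rows):
items.qty | items.rank | items.yr | items.name | parts.price | parts.yr | parts.id
5 | 5 | 5 | hank | 1 | 5 | 9
70 | 9 | 5 | hank | 1 | 5 | 9
80 | 9 | 9 | carol | 50 | 9 | 7
80 | 1 | 9 | gina | 50 | 9 | 7
After WHERE (2 rows):
items.qty | items.rank | items.yr | items.name | parts.price | parts.yr | parts.id
5 | 5 | 5 | hank | 1 | 5 | 9
70 | 9 | 5 | hank | 1 | 5 | 9
After SELECT (2 rows):
parts.price | items.name | parts.yr
1 | hank | 5
1 | hank | 5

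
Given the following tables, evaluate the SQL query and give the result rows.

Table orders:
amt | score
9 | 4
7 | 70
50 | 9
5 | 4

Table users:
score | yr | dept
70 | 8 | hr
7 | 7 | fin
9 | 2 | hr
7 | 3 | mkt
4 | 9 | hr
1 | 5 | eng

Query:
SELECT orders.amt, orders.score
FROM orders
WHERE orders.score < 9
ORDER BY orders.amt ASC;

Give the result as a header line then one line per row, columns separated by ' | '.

After WHERE (2 rows):
orders.amt | orders.score
9 | 4
5 | 4
After SELECT (2 rows):
orders.amt | orders.score
9 | 4
5 | 4
After ORDER BY (2 rows):
orders.amt | orders.score
5 | 4
9 | 4

== RESULT ==
orders.amt | orders.score
5 | 4
9 | 4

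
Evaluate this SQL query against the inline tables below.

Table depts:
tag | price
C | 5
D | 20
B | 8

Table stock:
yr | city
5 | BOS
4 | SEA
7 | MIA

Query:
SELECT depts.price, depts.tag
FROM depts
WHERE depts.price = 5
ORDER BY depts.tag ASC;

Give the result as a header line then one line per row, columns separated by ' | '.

== RESULT ==
depts.price | depts.tag
5 | C

Derivation:
After WHERE (1 rows):
depts.tag | depts.price
C | 5
After SELECT (1 rows):
depts.price | depts.tag
5 | C
After ORDER BY (1 rows):
depts.price | depts.tag
5 | C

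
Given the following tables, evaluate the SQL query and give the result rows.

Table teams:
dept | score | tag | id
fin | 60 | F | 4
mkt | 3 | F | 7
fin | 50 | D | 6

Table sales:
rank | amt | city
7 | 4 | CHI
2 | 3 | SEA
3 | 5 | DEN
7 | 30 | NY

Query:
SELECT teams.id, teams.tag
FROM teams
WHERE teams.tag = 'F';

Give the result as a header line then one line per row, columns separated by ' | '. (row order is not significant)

== RESULT ==
teams.id | teams.tag
4 | F
7 | F

Derivation:
After WHERE (2 rows):
teams.dept | teams.score | teams.tag | teams.id
fin | 60 | F | 4
mkt | 3 | F | 7
After SELECT (2 rows):
teams.id | teams.tag
4 | F
7 | F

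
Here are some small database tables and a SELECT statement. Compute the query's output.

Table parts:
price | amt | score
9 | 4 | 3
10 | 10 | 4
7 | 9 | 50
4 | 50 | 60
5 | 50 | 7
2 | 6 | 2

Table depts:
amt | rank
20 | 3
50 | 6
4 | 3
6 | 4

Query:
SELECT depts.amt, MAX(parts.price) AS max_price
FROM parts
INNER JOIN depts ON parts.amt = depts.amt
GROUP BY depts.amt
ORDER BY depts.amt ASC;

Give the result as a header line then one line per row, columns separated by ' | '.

After JOIN depts (4 rows):
parts.price | parts.amt | parts.score | depts.amt | depts.rank
9 | 4 | 3 | 4 | 3
4 | 50 | 60 | 50 | 6
5 | 50 | 7 | 50 | 6
2 | 6 | 2 | 6 | 4
After GROUP BY (3 rows):
depts.amt | max_price
4 | 9
50 | 5
6 | 2
After ORDER BY (3 rows):
depts.amt | max_price
4 | 9
6 | 2
50 | 5

== RESULT ==
depts.amt | max_price
4 | 9
6 | 2
50 | 5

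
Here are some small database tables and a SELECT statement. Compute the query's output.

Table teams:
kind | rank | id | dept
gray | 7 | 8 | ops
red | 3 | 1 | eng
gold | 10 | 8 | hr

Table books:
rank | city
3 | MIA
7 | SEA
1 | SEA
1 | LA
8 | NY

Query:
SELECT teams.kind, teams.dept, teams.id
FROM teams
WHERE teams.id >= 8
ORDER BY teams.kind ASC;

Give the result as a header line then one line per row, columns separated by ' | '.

After WHERE (2 rows):
teams.kind | teams.rank | teams.id | teams.dept
gray | 7 | 8 | ops
gold | 10 | 8 | hr
After SELECT (2 rows):
teams.kind | teams.dept | teams.id
gray | ops | 8
gold | hr | 8
After ORDER BY (2 rows):
teams.kind | teams.dept | teams.id
gold | hr | 8
gray | ops | 8

== RESULT ==
teams.kind | teams.dept | teams.id
gold | hr | 8
gray | ops | 8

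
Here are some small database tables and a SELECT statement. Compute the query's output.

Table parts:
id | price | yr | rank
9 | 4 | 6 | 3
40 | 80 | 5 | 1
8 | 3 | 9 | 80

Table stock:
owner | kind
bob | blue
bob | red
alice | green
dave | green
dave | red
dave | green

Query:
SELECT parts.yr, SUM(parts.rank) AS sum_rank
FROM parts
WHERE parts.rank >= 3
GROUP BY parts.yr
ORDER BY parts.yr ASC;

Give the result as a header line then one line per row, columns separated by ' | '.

== RESULT ==
parts.yr | sum_rank
6 | 3
9 | 80

Derivation:
After WHERE (2 rows):
parts.id | parts.price | parts.yr | parts.rank
9 | 4 | 6 | 3
8 | 3 | 9 | 80
After GROUP BY (2 rows):
parts.yr | sum_rank
6 | 3
9 | 80
After ORDER BY (2 rows):
parts.yr | sum_rank
6 | 3
9 | 80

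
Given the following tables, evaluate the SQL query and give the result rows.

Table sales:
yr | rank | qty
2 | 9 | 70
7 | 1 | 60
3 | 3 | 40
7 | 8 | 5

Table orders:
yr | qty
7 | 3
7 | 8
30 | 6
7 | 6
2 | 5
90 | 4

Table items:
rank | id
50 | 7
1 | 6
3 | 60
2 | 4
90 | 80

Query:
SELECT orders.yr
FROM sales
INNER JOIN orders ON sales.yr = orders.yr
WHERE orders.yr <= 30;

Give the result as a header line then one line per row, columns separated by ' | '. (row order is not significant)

After JOIN orders (7 rows):
sales.yr | sales.rank | sales.qty | orders.yr | orders.qty
2 | 9 | 70 | 2 | 5
7 | 1 | 60 | 7 | 3
7 | 1 | 60 | 7 | 8
7 | 1 | 60 | 7 | 6
7 | 8 | 5 | 7 | 3
7 | 8 | 5 | 7 | 8
7 | 8 | 5 | 7 | 6
After WHERE (7 rows):
sales.yr | sales.rank | sales.qty | orders.yr | orders.qty
2 | 9 | 70 | 2 | 5
7 | 1 | 60 | 7 | 3
7 | 1 | 60 | 7 | 8
7 | 1 | 60 | 7 | 6
7 | 8 | 5 | 7 | 3
7 | 8 | 5 | 7 | 8
7 | 8 | 5 | 7 | 6
After SELECT (7 rows):
orders.yr
2
7
7
7
7
7
7

== RESULT ==
orders.yr
2
7
7
7
7
7
7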